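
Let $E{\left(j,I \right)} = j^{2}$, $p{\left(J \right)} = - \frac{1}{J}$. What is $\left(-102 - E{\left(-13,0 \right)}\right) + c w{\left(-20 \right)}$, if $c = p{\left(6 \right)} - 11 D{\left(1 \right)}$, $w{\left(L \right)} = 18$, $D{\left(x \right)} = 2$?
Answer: $-670$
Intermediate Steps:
$c = - \frac{133}{6}$ ($c = - \frac{1}{6} - 22 = - \frac{133}{6} \approx -22.167$)
$\left(-102 - E{\left(-13,0 \right)}\right) + c w{\left(-20 \right)} = \left(-102 - \left(-13\right)^{2}\right) - 399 = \left(-102 - 169\right) - 399 = -271 - 399 = -670$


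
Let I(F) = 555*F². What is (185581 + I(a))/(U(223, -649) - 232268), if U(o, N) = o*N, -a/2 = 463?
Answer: -476084761/376995 ≈ -1262.8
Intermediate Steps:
a = -926 (a = -2*463 = -926)
U(o, N) = N*o
(185581 + I(a))/(U(223, -649) - 232268) = (185581 + 555*(-926)²)/(-649*223 - 232268) = (185581 + 555*857476)/(-144727 - 232268) = (185581 + 475899180)/(-376995) = 476084761*(-1/376995) = -476084761/376995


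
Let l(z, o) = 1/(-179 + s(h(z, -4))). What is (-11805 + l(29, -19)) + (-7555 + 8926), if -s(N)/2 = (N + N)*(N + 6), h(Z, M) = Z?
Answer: -44229727/4239 ≈ -10434.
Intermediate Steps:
s(N) = -4*N*(6 + N) (s(N) = -2*(N + N)*(N + 6) = -2*2*N*(6 + N) = -4*N*(6 + N))
l(z, o) = 1/(-179 - 4*z*(6 + z))
(-11805 + l(29, -19)) + (-7555 + 8926) = (-11805 - 1/(179 + 4*29*(6 + 29))) + (-7555 + 8926) = (-11805 - 1/(179 + 4*29*35)) + 1371 = (-11805 - 1/(179 + 4060)) + 1371 = (-11805 - 1/4239) + 1371 = -50041396/4239 + 1371 = -44229727/4239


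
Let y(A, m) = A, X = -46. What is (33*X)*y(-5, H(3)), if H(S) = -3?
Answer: 7590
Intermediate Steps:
(33*X)*y(-5, H(3)) = (33*(-46))*(-5) = -1518*(-5) = 7590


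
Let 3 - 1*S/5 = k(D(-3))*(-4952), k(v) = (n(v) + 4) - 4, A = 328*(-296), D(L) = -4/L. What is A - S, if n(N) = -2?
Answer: -47583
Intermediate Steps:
A = -97088
k(v) = -2 (k(v) = (-2 + 4) - 4 = 2 - 4 = -2)
S = -49505 (S = 15 - (-10)*(-4952) = 15 - 5*9904 = 15 - 49520 = -49505)
A - S = -97088 - 1*(-49505) = -97088 + 49505 = -47583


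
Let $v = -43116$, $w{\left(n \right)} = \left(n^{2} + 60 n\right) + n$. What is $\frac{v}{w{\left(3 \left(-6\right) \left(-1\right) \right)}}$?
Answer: $- \frac{7186}{237} \approx -30.321$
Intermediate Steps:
$w{\left(n \right)} = n^{2} + 61 n$
$\frac{v}{w{\left(3 \left(-6\right) \left(-1\right) \right)}} = - \frac{43116}{3 \left(-6\right) \left(-1\right) \left(61 + 3 \left(-6\right) \left(-1\right)\right)} = - \frac{43116}{\left(-18\right) \left(-1\right) \left(61 - -18\right)} = - \frac{43116}{18 \left(61 + 18\right)} = - \frac{43116}{18 \cdot 79} = - \frac{43116}{1422} = \left(-43116\right) \frac{1}{1422} = - \frac{7186}{237}$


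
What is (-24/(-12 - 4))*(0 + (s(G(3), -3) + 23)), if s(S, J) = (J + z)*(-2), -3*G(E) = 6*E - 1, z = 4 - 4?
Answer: 87/2 ≈ 43.500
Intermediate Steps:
z = 0
G(E) = ⅓ - 2*E (G(E) = -(6*E - 1)/3 = -(-1 + 6*E)/3 = ⅓ - 2*E)
s(S, J) = -2*J (s(S, J) = (J + 0)*(-2) = J*(-2) = -2*J)
(-24/(-12 - 4))*(0 + (s(G(3), -3) + 23)) = (-24/(-12 - 4))*(0 + (-2*(-3) + 23)) = (-24/(-16))*(0 + (6 + 23)) = (-24*(-1/16))*(0 + 29) = (3/2)*29 = 87/2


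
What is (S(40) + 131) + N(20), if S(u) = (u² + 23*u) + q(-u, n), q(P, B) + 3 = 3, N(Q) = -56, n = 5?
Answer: 2595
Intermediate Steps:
q(P, B) = 0 (q(P, B) = -3 + 3 = 0)
S(u) = u² + 23*u (S(u) = (u² + 23*u) + 0 = u² + 23*u)
(S(40) + 131) + N(20) = (40*(23 + 40) + 131) - 56 = (40*63 + 131) - 56 = (2520 + 131) - 56 = 2651 - 56 = 2595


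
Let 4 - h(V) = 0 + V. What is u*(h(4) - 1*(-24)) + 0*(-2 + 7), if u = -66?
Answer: -1584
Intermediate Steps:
h(V) = 4 - V (h(V) = 4 - (0 + V) = 4 - V)
u*(h(4) - 1*(-24)) + 0*(-2 + 7) = -66*((4 - 1*4) - 1*(-24)) + 0*(-2 + 7) = -66*((4 - 4) + 24) + 0*5 = -66*(0 + 24) + 0 = -66*24 + 0 = -1584 + 0 = -1584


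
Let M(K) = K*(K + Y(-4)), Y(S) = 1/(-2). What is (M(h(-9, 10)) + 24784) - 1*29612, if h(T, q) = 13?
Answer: -9331/2 ≈ -4665.5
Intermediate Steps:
Y(S) = -½
M(K) = K*(-½ + K) (M(K) = K*(K - ½) = K*(-½ + K))
(M(h(-9, 10)) + 24784) - 1*29612 = (13*(-½ + 13) + 24784) - 1*29612 = (13*(25/2) + 24784) - 29612 = (325/2 + 24784) - 29612 = 49893/2 - 29612 = -9331/2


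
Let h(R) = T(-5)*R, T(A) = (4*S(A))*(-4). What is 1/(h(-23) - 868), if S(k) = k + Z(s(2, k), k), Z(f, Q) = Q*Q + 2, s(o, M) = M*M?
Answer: 1/7228 ≈ 0.00013835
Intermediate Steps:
s(o, M) = M²
Z(f, Q) = 2 + Q² (Z(f, Q) = Q² + 2 = 2 + Q²)
S(k) = 2 + k + k² (S(k) = k + (2 + k²) = 2 + k + k²)
T(A) = -32 - 16*A - 16*A² (T(A) = (4*(2 + A + A²))*(-4) = (8 + 4*A + 4*A²)*(-4) = -32 - 16*A - 16*A²)
h(R) = -352*R (h(R) = (-32 - 16*(-5) - 16*(-5)²)*R = (-32 + 80 - 16*25)*R = (-32 + 80 - 400)*R = -352*R)
1/(h(-23) - 868) = 1/(-352*(-23) - 868) = 1/(8096 - 868) = 1/7228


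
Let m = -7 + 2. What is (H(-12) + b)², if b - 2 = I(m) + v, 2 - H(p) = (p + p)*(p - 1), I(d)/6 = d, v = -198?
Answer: 287296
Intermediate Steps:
m = -5
I(d) = 6*d
H(p) = 2 - 2*p*(-1 + p) (H(p) = 2 - (p + p)*(p - 1) = 2 - 2*p*(-1 + p))
b = -226 (b = 2 + (6*(-5) - 198) = 2 + (-30 - 198) = 2 - 228 = -226)
(H(-12) + b)² = ((2 - 2*(-12)² + 2*(-12)) - 226)² = ((2 - 2*144 - 24) - 226)² = ((2 - 288 - 24) - 226)² = (-310 - 226)² = (-536)² = 287296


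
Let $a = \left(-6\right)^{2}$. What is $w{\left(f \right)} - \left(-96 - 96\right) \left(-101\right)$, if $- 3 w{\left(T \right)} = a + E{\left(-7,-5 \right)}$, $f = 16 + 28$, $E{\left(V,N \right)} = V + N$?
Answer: $-19400$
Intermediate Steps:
$E{\left(V,N \right)} = N + V$
$a = 36$
$f = 44$
$w{\left(T \right)} = -8$ ($w{\left(T \right)} = - \frac{36 - 12}{3} = \left(- \frac{1}{3}\right) 24 = -8$)
$w{\left(f \right)} - \left(-96 - 96\right) \left(-101\right) = -8 - \left(-96 - 96\right) \left(-101\right) = -8 - \left(-192\right) \left(-101\right) = -8 - 19392 = -19400$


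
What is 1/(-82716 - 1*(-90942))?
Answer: 1/8226 ≈ 0.00012157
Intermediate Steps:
1/(-82716 - 1*(-90942)) = 1/(-82716 + 90942) = 1/8226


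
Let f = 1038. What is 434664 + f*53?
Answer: 489678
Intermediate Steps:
434664 + f*53 = 434664 + 1038*53 = 434664 + 55014 = 489678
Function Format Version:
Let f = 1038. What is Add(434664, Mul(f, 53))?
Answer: 489678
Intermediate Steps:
Add(434664, Mul(f, 53)) = Add(434664, Mul(1038, 53)) = Add(434664, 55014) = 489678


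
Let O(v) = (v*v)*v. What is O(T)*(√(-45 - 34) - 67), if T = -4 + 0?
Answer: 4288 - 64*I*√79 ≈ 4288.0 - 568.84*I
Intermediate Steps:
T = -4
O(v) = v³ (O(v) = v²*v = v³)
O(T)*(√(-45 - 34) - 67) = (-4)³*(√(-45 - 34) - 67) = -64*(√(-79) - 67) = -64*(I*√79 - 67) = -64*(-67 + I*√79) = 4288 - 64*I*√79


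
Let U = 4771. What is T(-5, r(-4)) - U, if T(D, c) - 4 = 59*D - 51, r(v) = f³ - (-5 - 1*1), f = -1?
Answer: -5113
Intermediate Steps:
r(v) = 5 (r(v) = (-1)³ - (-5 - 1*1) = -1 - (-5 - 1) = -1 - 1*(-6) = -1 + 6 = 5)
T(D, c) = -47 + 59*D (T(D, c) = 4 + (59*D - 51) = 4 + (-51 + 59*D) = -47 + 59*D)
T(-5, r(-4)) - U = (-47 + 59*(-5)) - 1*4771 = (-47 - 295) - 4771 = -342 - 4771 = -5113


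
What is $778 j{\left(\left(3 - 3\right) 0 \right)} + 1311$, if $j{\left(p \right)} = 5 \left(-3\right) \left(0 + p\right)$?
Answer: $1311$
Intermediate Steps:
$j{\left(p \right)} = - 15 p$
$778 j{\left(\left(3 - 3\right) 0 \right)} + 1311 = 778 \left(- 15 \left(3 - 3\right) 0\right) + 1311 = 778 \left(- 15 \cdot 0 \cdot 0\right) + 1311 = 778 \left(\left(-15\right) 0\right) + 1311 = 778 \cdot 0 + 1311 = 0 + 1311 = 1311$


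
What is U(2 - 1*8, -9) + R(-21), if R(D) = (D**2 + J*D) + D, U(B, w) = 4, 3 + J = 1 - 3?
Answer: 529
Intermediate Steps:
J = -5 (J = -3 + (1 - 3) = -3 - 2 = -5)
R(D) = D**2 - 4*D (R(D) = (D**2 - 5*D) + D = D**2 - 4*D)
U(2 - 1*8, -9) + R(-21) = 4 - 21*(-4 - 21) = 4 - 21*(-25) = 4 + 525 = 529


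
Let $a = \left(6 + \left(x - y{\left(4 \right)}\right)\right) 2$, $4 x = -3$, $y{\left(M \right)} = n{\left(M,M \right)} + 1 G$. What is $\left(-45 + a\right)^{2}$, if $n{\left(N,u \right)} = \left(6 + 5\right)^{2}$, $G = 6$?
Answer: $\frac{332929}{4} \approx 83232.0$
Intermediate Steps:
$n{\left(N,u \right)} = 121$ ($n{\left(N,u \right)} = 11^{2} = 121$)
$y{\left(M \right)} = 127$ ($y{\left(M \right)} = 121 + 1 \cdot 6 = 121 + 6 = 127$)
$x = - \frac{3}{4}$ ($x = \frac{1}{4} \left(-3\right) = - \frac{3}{4} \approx -0.75$)
$a = - \frac{487}{2}$ ($a = \left(6 - \frac{511}{4}\right) 2 = \left(- \frac{487}{4}\right) 2 = - \frac{487}{2} \approx -243.5$)
$\left(-45 + a\right)^{2} = \left(-45 - \frac{487}{2}\right)^{2} = \left(- \frac{577}{2}\right)^{2} = \frac{332929}{4}$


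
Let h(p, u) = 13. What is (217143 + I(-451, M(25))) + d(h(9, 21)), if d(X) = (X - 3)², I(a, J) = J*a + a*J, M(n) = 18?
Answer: 201007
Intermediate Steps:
I(a, J) = 2*J*a (I(a, J) = J*a + J*a = 2*J*a)
d(X) = (-3 + X)²
(217143 + I(-451, M(25))) + d(h(9, 21)) = (217143 + 2*18*(-451)) + (-3 + 13)² = (217143 - 16236) + 10² = 200907 + 100 = 201007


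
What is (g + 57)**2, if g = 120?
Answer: 31329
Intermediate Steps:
(g + 57)**2 = (120 + 57)**2 = 177**2 = 31329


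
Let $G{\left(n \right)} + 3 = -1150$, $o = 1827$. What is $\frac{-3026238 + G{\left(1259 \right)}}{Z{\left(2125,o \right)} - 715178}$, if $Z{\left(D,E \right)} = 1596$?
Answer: $\frac{3027391}{713582} \approx 4.2425$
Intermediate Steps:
$G{\left(n \right)} = -1153$ ($G{\left(n \right)} = -3 - 1150 = -1153$)
$\frac{-3026238 + G{\left(1259 \right)}}{Z{\left(2125,o \right)} - 715178} = \frac{-3026238 - 1153}{1596 - 715178} = - \frac{3027391}{-713582} = \left(-3027391\right) \left(- \frac{1}{713582}\right) = \frac{3027391}{713582}$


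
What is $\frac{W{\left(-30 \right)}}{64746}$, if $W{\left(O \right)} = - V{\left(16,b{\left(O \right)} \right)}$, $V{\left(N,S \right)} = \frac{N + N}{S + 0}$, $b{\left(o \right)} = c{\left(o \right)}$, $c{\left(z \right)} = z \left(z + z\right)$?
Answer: $- \frac{2}{7283925} \approx -2.7458 \cdot 10^{-7}$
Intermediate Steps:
$c{\left(z \right)} = 2 z^{2}$ ($c{\left(z \right)} = z 2 z = 2 z^{2}$)
$b{\left(o \right)} = 2 o^{2}$
$V{\left(N,S \right)} = \frac{2 N}{S}$
$W{\left(O \right)} = - \frac{16}{O^{2}}$ ($W{\left(O \right)} = - \frac{2 \cdot 16}{2 O^{2}} = - 2 \cdot 16 \frac{1}{2 O^{2}} = - \frac{16}{O^{2}}$)
$\frac{W{\left(-30 \right)}}{64746} = \frac{\left(-16\right) \frac{1}{900}}{64746} = \left(-16\right) \frac{1}{900} \cdot \frac{1}{64746} = \left(- \frac{4}{225}\right) \frac{1}{64746} = - \frac{2}{7283925}$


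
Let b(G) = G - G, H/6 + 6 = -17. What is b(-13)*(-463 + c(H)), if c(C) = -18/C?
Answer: 0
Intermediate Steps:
H = -138 (H = -36 + 6*(-17) = -36 - 102 = -138)
b(G) = 0
b(-13)*(-463 + c(H)) = 0*(-463 - 18/(-138)) = 0*(-463 - 18*(-1/138)) = 0*(-463 + 3/23) = 0*(-10646/23) = 0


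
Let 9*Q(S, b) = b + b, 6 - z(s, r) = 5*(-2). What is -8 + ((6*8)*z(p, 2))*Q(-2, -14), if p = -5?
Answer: -7192/3 ≈ -2397.3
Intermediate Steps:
z(s, r) = 16 (z(s, r) = 6 - 5*(-2) = 6 - 1*(-10) = 6 + 10 = 16)
Q(S, b) = 2*b/9 (Q(S, b) = (b + b)/9 = (2*b)/9 = 2*b/9)
-8 + ((6*8)*z(p, 2))*Q(-2, -14) = -8 + ((6*8)*16)*((2/9)*(-14)) = -8 + (48*16)*(-28/9) = -8 + 768*(-28/9) = -8 - 7168/3 = -7192/3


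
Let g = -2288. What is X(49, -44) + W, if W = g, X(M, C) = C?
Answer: -2332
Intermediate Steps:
W = -2288
X(49, -44) + W = -44 - 2288 = -2332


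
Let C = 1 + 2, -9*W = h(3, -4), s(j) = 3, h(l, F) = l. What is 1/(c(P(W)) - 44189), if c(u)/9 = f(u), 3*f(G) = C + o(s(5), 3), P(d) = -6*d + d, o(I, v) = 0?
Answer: -1/44180 ≈ -2.2635e-5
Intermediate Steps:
W = -1/3 (W = -1/9*3 = -1/3 ≈ -0.33333)
C = 3
P(d) = -5*d
f(G) = 1 (f(G) = (3 + 0)/3 = (1/3)*3 = 1)
c(u) = 9 (c(u) = 9*1 = 9)
1/(c(P(W)) - 44189) = 1/(9 - 44189) = 1/(-44180) = -1/44180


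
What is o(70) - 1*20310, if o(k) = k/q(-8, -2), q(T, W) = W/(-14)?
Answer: -19820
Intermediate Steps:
q(T, W) = -W/14 (q(T, W) = W*(-1/14) = -W/14)
o(k) = 7*k (o(k) = k/((-1/14*(-2))) = k/(⅐) = k*7 = 7*k)
o(70) - 1*20310 = 7*70 - 1*20310 = 490 - 20310 = -19820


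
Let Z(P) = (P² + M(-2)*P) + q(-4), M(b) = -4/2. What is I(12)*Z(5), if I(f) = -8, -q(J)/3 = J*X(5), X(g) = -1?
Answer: -24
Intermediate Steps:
M(b) = -2 (M(b) = -4*½ = -2)
q(J) = 3*J (q(J) = -3*J*(-1) = -(-3)*J = 3*J)
Z(P) = -12 + P² - 2*P (Z(P) = (P² - 2*P) + 3*(-4) = (P² - 2*P) - 12 = -12 + P² - 2*P)
I(12)*Z(5) = -8*(-12 + 5² - 2*5) = -8*(-12 + 25 - 10) = -8*3 = -24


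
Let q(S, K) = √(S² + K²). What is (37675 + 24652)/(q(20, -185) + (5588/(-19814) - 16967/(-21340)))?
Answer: -1429271949150870109340/1547603262600679814119 + 13928982216011154094000*√1385/1547603262600679814119 ≈ 334.03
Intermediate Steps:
q(S, K) = √(K² + S²)
(37675 + 24652)/(q(20, -185) + (5588/(-19814) - 16967/(-21340))) = (37675 + 24652)/(√((-185)² + 20²) + (5588/(-19814) - 16967/(-21340))) = 62327/(√(34225 + 400) + (5588*(-1/19814) - 16967*(-1/21340))) = 62327/(√34625 + (-2794/9907 + 16967/21340)) = 62327/(5*√1385 + 108468109/211415380) = 62327/(108468109/211415380 + 5*√1385)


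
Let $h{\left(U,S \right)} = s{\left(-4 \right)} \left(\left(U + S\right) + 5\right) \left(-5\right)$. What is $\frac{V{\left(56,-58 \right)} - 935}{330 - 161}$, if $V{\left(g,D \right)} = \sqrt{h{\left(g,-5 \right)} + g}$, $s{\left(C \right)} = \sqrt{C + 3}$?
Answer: $- \frac{935}{169} + \frac{2 \sqrt{14 - 70 i}}{169} \approx -5.4552 - 0.063392 i$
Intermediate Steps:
$s{\left(C \right)} = \sqrt{3 + C}$
$h{\left(U,S \right)} = - 5 i \left(5 + S + U\right)$ ($h{\left(U,S \right)} = \sqrt{3 - 4} \left(\left(U + S\right) + 5\right) \left(-5\right) = \sqrt{-1} \left(\left(S + U\right) + 5\right) \left(-5\right) = i \left(5 + S + U\right) \left(-5\right) = - 5 i \left(5 + S + U\right)$)
$V{\left(g,D \right)} = \sqrt{g - 5 i g}$ ($V{\left(g,D \right)} = \sqrt{5 i \left(-5 - -5 - g\right) + g} = \sqrt{5 i \left(-5 + 5 - g\right) + g} = \sqrt{5 i \left(- g\right) + g} = \sqrt{- 5 i g + g} = \sqrt{g - 5 i g}$)
$\frac{V{\left(56,-58 \right)} - 935}{330 - 161} = \frac{\sqrt{56 \left(1 - 5 i\right)} - 935}{330 - 161} = \frac{\sqrt{56 - 280 i} - 935}{169} = \left(-935 + \sqrt{56 - 280 i}\right) \frac{1}{169} = - \frac{935}{169} + \frac{\sqrt{56 - 280 i}}{169}$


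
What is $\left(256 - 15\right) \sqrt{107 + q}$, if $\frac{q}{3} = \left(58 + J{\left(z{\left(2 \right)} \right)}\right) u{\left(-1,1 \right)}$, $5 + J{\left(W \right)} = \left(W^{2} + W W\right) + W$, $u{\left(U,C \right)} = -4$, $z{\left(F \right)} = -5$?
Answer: $241 i \sqrt{1069} \approx 7879.6 i$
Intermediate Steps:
$J{\left(W \right)} = -5 + W + 2 W^{2}$ ($J{\left(W \right)} = -5 + \left(\left(W^{2} + W W\right) + W\right) = -5 + \left(\left(W^{2} + W^{2}\right) + W\right) = -5 + \left(2 W^{2} + W\right) = -5 + \left(W + 2 W^{2}\right) = -5 + W + 2 W^{2}$)
$q = -1176$ ($q = 3 \left(58 - \left(10 - 50\right)\right) \left(-4\right) = 3 \left(58 - -40\right) \left(-4\right) = 3 \left(58 + 40\right) \left(-4\right) = 3 \cdot 98 \left(-4\right) = 3 \left(-392\right) = -1176$)
$\left(256 - 15\right) \sqrt{107 + q} = \left(256 - 15\right) \sqrt{107 - 1176} = 241 \sqrt{-1069} = 241 i \sqrt{1069}$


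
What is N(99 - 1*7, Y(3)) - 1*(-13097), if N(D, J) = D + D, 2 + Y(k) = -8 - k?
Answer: 13281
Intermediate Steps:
Y(k) = -10 - k (Y(k) = -2 + (-8 - k) = -10 - k)
N(D, J) = 2*D
N(99 - 1*7, Y(3)) - 1*(-13097) = 2*(99 - 1*7) - 1*(-13097) = 2*(99 - 7) + 13097 = 2*92 + 13097 = 184 + 13097 = 13281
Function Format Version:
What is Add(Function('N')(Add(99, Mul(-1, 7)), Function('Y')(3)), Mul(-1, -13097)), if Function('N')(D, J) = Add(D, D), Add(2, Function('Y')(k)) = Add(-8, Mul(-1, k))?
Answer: 13281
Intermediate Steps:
Function('Y')(k) = Add(-10, Mul(-1, k)) (Function('Y')(k) = Add(-2, Add(-8, Mul(-1, k))) = Add(-10, Mul(-1, k)))
Function('N')(D, J) = Mul(2, D)
Add(Function('N')(Add(99, Mul(-1, 7)), Function('Y')(3)), Mul(-1, -13097)) = Add(Mul(2, Add(99, Mul(-1, 7))), Mul(-1, -13097)) = Add(Mul(2, Add(99, -7)), 13097) = Add(Mul(2, 92), 13097) = Add(184, 13097) = 13281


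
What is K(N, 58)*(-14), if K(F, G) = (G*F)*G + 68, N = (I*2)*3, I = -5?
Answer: 1411928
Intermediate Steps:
N = -30 (N = -5*2*3 = -10*3 = -30)
K(F, G) = 68 + F*G² (K(F, G) = (F*G)*G + 68 = F*G² + 68 = 68 + F*G²)
K(N, 58)*(-14) = (68 - 30*58²)*(-14) = (68 - 30*3364)*(-14) = (68 - 100920)*(-14) = -100852*(-14) = 1411928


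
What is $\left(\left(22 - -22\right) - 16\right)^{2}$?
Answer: $784$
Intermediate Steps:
$\left(\left(22 - -22\right) - 16\right)^{2} = \left(\left(22 + 22\right) - 16\right)^{2} = \left(44 - 16\right)^{2} = 28^{2} = 784$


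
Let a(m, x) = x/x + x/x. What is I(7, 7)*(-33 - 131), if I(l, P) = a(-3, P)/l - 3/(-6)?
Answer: -902/7 ≈ -128.86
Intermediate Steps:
a(m, x) = 2 (a(m, x) = 1 + 1 = 2)
I(l, P) = ½ + 2/l (I(l, P) = 2/l - 3/(-6) = 2/l - 3*(-⅙) = 2/l + ½ = ½ + 2/l)
I(7, 7)*(-33 - 131) = ((½)*(4 + 7)/7)*(-33 - 131) = ((½)*(⅐)*11)*(-164) = (11/14)*(-164) = -902/7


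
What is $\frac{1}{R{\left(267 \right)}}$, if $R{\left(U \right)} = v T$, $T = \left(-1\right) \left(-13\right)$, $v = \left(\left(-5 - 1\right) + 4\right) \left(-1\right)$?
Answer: $\frac{1}{26} \approx 0.038462$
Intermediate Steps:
$v = 2$ ($v = \left(\left(-5 - 1\right) + 4\right) \left(-1\right) = \left(-6 + 4\right) \left(-1\right) = \left(-2\right) \left(-1\right) = 2$)
$T = 13$
$R{\left(U \right)} = 26$ ($R{\left(U \right)} = 2 \cdot 13 = 26$)
$\frac{1}{R{\left(267 \right)}} = \frac{1}{26}$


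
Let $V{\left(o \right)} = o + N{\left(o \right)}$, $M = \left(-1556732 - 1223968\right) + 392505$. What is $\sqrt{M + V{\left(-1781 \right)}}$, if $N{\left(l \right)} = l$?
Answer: $i \sqrt{2391757} \approx 1546.5 i$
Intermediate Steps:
$M = -2388195$ ($M = -2780700 + 392505 = -2388195$)
$V{\left(o \right)} = 2 o$ ($V{\left(o \right)} = o + o = 2 o$)
$\sqrt{M + V{\left(-1781 \right)}} = \sqrt{-2388195 + 2 \left(-1781\right)} = \sqrt{-2388195 - 3562} = \sqrt{-2391757} = i \sqrt{2391757}$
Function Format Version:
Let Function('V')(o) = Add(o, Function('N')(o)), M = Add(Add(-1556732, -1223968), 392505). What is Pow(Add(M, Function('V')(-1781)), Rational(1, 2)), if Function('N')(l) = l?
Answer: Mul(I, Pow(2391757, Rational(1, 2))) ≈ Mul(1546.5, I)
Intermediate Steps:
M = -2388195 (M = Add(-2780700, 392505) = -2388195)
Function('V')(o) = Mul(2, o) (Function('V')(o) = Add(o, o) = Mul(2, o))
Pow(Add(M, Function('V')(-1781)), Rational(1, 2)) = Pow(Add(-2388195, Mul(2, -1781)), Rational(1, 2)) = Pow(Add(-2388195, -3562), Rational(1, 2)) = Pow(-2391757, Rational(1, 2)) = Mul(I, Pow(2391757, Rational(1, 2)))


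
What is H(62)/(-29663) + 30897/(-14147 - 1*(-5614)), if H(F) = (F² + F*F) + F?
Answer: -982628461/253114379 ≈ -3.8822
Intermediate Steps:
H(F) = F + 2*F² (H(F) = (F² + F²) + F = 2*F² + F = F + 2*F²)
H(62)/(-29663) + 30897/(-14147 - 1*(-5614)) = (62*(1 + 2*62))/(-29663) + 30897/(-14147 - 1*(-5614)) = (62*(1 + 124))*(-1/29663) + 30897/(-14147 + 5614) = (62*125)*(-1/29663) + 30897/(-8533) = 7750*(-1/29663) + 30897*(-1/8533) = -7750/29663 - 30897/8533 = -982628461/253114379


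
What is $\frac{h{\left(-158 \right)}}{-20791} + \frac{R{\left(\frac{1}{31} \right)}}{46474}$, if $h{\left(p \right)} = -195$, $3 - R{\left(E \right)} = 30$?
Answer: $\frac{6951}{790058} \approx 0.0087981$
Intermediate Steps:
$R{\left(E \right)} = -27$ ($R{\left(E \right)} = 3 - 30 = -27$)
$\frac{h{\left(-158 \right)}}{-20791} + \frac{R{\left(\frac{1}{31} \right)}}{46474} = - \frac{195}{-20791} - \frac{27}{46474} = \left(-195\right) \left(- \frac{1}{20791}\right) - \frac{27}{46474} = \frac{195}{20791} - \frac{27}{46474} = \frac{6951}{790058}$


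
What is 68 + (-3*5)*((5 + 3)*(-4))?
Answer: 548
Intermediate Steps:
68 + (-3*5)*((5 + 3)*(-4)) = 68 - 120*(-4) = 68 - 15*(-32) = 68 + 480 = 548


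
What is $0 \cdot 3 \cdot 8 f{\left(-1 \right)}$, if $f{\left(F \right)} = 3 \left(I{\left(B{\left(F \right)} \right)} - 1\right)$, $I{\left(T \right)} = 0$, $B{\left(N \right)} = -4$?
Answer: $0$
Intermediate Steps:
$f{\left(F \right)} = -3$ ($f{\left(F \right)} = 3 \left(0 - 1\right) = 3 \left(-1\right) = -3$)
$0 \cdot 3 \cdot 8 f{\left(-1 \right)} = 0 \cdot 3 \cdot 8 \left(-3\right) = 0 \cdot 24 \left(-3\right) = 0 \left(-3\right) = 0$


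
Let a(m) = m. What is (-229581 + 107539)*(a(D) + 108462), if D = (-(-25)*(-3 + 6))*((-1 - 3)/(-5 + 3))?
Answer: -13255225704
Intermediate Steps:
D = 150 (D = (-(-25)*3)*(-4/(-2)) = (-5*(-15))*(-4*(-½)) = 75*2 = 150)
(-229581 + 107539)*(a(D) + 108462) = (-229581 + 107539)*(150 + 108462) = -122042*108612 = -13255225704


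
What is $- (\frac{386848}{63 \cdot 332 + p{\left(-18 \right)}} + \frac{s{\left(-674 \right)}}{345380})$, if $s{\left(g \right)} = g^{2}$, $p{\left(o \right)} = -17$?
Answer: $- \frac{35775869091}{1804524155} \approx -19.826$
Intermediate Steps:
$- (\frac{386848}{63 \cdot 332 + p{\left(-18 \right)}} + \frac{s{\left(-674 \right)}}{345380}) = - (\frac{386848}{63 \cdot 332 - 17} + \frac{\left(-674\right)^{2}}{345380}) = - (\frac{386848}{20916 - 17} + 454276 \cdot \frac{1}{345380}) = - (\frac{386848}{20899} + \frac{113569}{86345}) = \left(-1\right) \frac{35775869091}{1804524155} = - \frac{35775869091}{1804524155}$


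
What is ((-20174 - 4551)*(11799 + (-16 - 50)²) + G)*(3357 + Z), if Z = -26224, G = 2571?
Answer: 9133761328068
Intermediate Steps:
((-20174 - 4551)*(11799 + (-16 - 50)²) + G)*(3357 + Z) = ((-20174 - 4551)*(11799 + (-16 - 50)²) + 2571)*(3357 - 26224) = (-24725*(11799 + (-66)²) + 2571)*(-22867) = (-24725*(11799 + 4356) + 2571)*(-22867) = (-24725*16155 + 2571)*(-22867) = (-399432375 + 2571)*(-22867) = -399429804*(-22867) = 9133761328068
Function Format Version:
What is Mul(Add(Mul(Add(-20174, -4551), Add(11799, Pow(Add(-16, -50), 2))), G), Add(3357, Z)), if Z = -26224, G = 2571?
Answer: 9133761328068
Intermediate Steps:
Mul(Add(Mul(Add(-20174, -4551), Add(11799, Pow(Add(-16, -50), 2))), G), Add(3357, Z)) = Mul(Add(Mul(Add(-20174, -4551), Add(11799, Pow(Add(-16, -50), 2))), 2571), Add(3357, -26224)) = Mul(Add(Mul(-24725, Add(11799, Pow(-66, 2))), 2571), -22867) = Mul(Add(Mul(-24725, Add(11799, 4356)), 2571), -22867) = Mul(Add(Mul(-24725, 16155), 2571), -22867) = Mul(Add(-399432375, 2571), -22867) = Mul(-399429804, -22867) = 9133761328068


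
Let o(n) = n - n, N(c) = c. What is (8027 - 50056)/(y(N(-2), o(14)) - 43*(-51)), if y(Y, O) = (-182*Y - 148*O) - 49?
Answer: -42029/2508 ≈ -16.758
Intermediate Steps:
o(n) = 0
y(Y, O) = -49 - 182*Y - 148*O
(8027 - 50056)/(y(N(-2), o(14)) - 43*(-51)) = (8027 - 50056)/((-49 - 182*(-2) - 148*0) - 43*(-51)) = -42029/((-49 + 364 + 0) + 2193) = -42029/(315 + 2193) = -42029/2508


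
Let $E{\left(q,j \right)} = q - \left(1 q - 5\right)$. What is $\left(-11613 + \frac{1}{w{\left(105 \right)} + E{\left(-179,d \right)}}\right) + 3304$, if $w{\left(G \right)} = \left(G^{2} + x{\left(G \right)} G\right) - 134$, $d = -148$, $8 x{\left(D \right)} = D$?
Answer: $- \frac{815885629}{98193} \approx -8309.0$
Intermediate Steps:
$x{\left(D \right)} = \frac{D}{8}$
$E{\left(q,j \right)} = 5$ ($E{\left(q,j \right)} = q - \left(q - 5\right) = q - \left(-5 + q\right) = 5$)
$w{\left(G \right)} = -134 + \frac{9 G^{2}}{8}$ ($w{\left(G \right)} = \left(G^{2} + \frac{G}{8} G\right) - 134 = \left(G^{2} + \frac{G^{2}}{8}\right) - 134 = \frac{9 G^{2}}{8} - 134 = -134 + \frac{9 G^{2}}{8}$)
$\left(-11613 + \frac{1}{w{\left(105 \right)} + E{\left(-179,d \right)}}\right) + 3304 = \left(-11613 + \frac{1}{\left(-134 + \frac{9 \cdot 105^{2}}{8}\right) + 5}\right) + 3304 = \left(-11613 + \frac{1}{\left(-134 + \frac{9}{8} \cdot 11025\right) + 5}\right) + 3304 = \left(-11613 + \frac{1}{\left(-134 + \frac{99225}{8}\right) + 5}\right) + 3304 = \left(-11613 + \frac{1}{\frac{98153}{8} + 5}\right) + 3304 = \left(-11613 + \frac{1}{\frac{98193}{8}}\right) + 3304 = \left(-11613 + \frac{8}{98193}\right) + 3304 = - \frac{1140315301}{98193} + 3304 = - \frac{815885629}{98193}$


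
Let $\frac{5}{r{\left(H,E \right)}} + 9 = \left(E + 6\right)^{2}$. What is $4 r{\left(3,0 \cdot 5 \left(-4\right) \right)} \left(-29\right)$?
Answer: $- \frac{580}{27} \approx -21.481$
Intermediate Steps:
$r{\left(H,E \right)} = \frac{5}{-9 + \left(6 + E\right)^{2}}$ ($r{\left(H,E \right)} = \frac{5}{-9 + \left(E + 6\right)^{2}} = \frac{5}{-9 + \left(6 + E\right)^{2}}$)
$4 r{\left(3,0 \cdot 5 \left(-4\right) \right)} \left(-29\right) = 4 \frac{5}{-9 + \left(6 + 0 \cdot 5 \left(-4\right)\right)^{2}} \left(-29\right) = 4 \frac{5}{-9 + \left(6 + 0 \left(-4\right)\right)^{2}} \left(-29\right) = 4 \frac{5}{-9 + \left(6 + 0\right)^{2}} \left(-29\right) = 4 \frac{5}{-9 + 6^{2}} \left(-29\right) = 4 \frac{5}{-9 + 36} \left(-29\right) = 4 \cdot \frac{5}{27} \left(-29\right) = \frac{20}{27} \left(-29\right) = - \frac{580}{27}$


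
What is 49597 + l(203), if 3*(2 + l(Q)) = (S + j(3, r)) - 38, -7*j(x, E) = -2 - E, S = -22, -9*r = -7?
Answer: 9369700/189 ≈ 49575.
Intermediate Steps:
r = 7/9 (r = -⅑*(-7) = 7/9 ≈ 0.77778)
j(x, E) = 2/7 + E/7 (j(x, E) = -(-2 - E)/7 = 2/7 + E/7)
l(Q) = -4133/189 (l(Q) = -2 + ((-22 + (2/7 + (⅐)*(7/9))) - 38)/3 = -2 + ((-22 + (2/7 + ⅑)) - 38)/3 = -2 + ((-22 + 25/63) - 38)/3 = -2 + (-1361/63 - 38)/3 = -2 + (⅓)*(-3755/63) = -2 - 3755/189 = -4133/189)
49597 + l(203) = 49597 - 4133/189 = 9369700/189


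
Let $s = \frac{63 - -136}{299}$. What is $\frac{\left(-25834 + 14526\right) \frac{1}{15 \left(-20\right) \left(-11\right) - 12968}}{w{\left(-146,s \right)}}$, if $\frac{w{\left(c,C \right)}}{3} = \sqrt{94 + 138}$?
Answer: $\frac{2827 \sqrt{58}}{841116} \approx 0.025597$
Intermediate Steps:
$s = \frac{199}{299}$ ($s = \left(63 + 136\right) \frac{1}{299} = 199 \cdot \frac{1}{299} = \frac{199}{299} \approx 0.66555$)
$w{\left(c,C \right)} = 6 \sqrt{58}$ ($w{\left(c,C \right)} = 3 \sqrt{94 + 138} = 3 \sqrt{232} = 3 \cdot 2 \sqrt{58} = 6 \sqrt{58}$)
$\frac{\left(-25834 + 14526\right) \frac{1}{15 \left(-20\right) \left(-11\right) - 12968}}{w{\left(-146,s \right)}} = \frac{\left(-25834 + 14526\right) \frac{1}{15 \left(-20\right) \left(-11\right) - 12968}}{6 \sqrt{58}} = - \frac{11308}{\left(-300\right) \left(-11\right) - 12968} \frac{\sqrt{58}}{348} = - \frac{11308}{3300 - 12968} \frac{\sqrt{58}}{348} = - \frac{11308}{-9668} \frac{\sqrt{58}}{348} = \left(-11308\right) \left(- \frac{1}{9668}\right) \frac{\sqrt{58}}{348} = \frac{2827 \frac{\sqrt{58}}{348}}{2417} = \frac{2827 \sqrt{58}}{841116}$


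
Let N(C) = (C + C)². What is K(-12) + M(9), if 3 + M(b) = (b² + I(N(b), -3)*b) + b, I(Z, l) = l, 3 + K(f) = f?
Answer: 45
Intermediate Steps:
K(f) = -3 + f
N(C) = 4*C² (N(C) = (2*C)² = 4*C²)
M(b) = -3 + b² - 2*b (M(b) = -3 + ((b² - 3*b) + b) = -3 + (b² - 2*b) = -3 + b² - 2*b)
K(-12) + M(9) = (-3 - 12) + (-3 + 9² - 2*9) = -15 + (-3 + 81 - 18) = -15 + 60 = 45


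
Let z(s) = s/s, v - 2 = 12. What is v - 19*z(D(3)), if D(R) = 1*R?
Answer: -5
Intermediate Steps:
v = 14 (v = 2 + 12 = 14)
D(R) = R
z(s) = 1
v - 19*z(D(3)) = 14 - 19*1 = 14 - 19 = -5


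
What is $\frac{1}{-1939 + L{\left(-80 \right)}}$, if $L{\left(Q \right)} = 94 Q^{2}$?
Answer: $\frac{1}{599661} \approx 1.6676 \cdot 10^{-6}$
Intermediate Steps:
$\frac{1}{-1939 + L{\left(-80 \right)}} = \frac{1}{-1939 + 94 \left(-80\right)^{2}} = \frac{1}{-1939 + 94 \cdot 6400} = \frac{1}{-1939 + 601600} = \frac{1}{599661}$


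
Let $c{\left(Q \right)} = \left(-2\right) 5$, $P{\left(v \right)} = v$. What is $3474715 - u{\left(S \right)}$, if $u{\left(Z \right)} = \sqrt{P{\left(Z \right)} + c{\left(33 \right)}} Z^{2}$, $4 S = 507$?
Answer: $3474715 - \frac{257049 \sqrt{467}}{32} \approx 3.3011 \cdot 10^{6}$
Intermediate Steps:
$S = \frac{507}{4}$ ($S = \frac{1}{4} \cdot 507 = \frac{507}{4} \approx 126.75$)
$c{\left(Q \right)} = -10$
$u{\left(Z \right)} = Z^{2} \sqrt{-10 + Z}$ ($u{\left(Z \right)} = \sqrt{Z - 10} Z^{2} = \sqrt{-10 + Z} Z^{2} = Z^{2} \sqrt{-10 + Z}$)
$3474715 - u{\left(S \right)} = 3474715 - \left(\frac{507}{4}\right)^{2} \sqrt{-10 + \frac{507}{4}} = 3474715 - \frac{257049 \sqrt{\frac{467}{4}}}{16} = 3474715 - \frac{257049 \frac{\sqrt{467}}{2}}{16} = 3474715 - \frac{257049 \sqrt{467}}{32}$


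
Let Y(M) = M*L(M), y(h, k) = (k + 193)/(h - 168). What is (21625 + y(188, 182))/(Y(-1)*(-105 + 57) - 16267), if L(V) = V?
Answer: -17315/13052 ≈ -1.3266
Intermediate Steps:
y(h, k) = (193 + k)/(-168 + h)
Y(M) = M² (Y(M) = M*M = M²)
(21625 + y(188, 182))/(Y(-1)*(-105 + 57) - 16267) = (21625 + (193 + 182)/(-168 + 188))/((-1)²*(-105 + 57) - 16267) = (21625 + 375/20)/(1*(-48) - 16267) = (21625 + (1/20)*375)/(-48 - 16267) = (21625 + 75/4)/(-16315) = (86575/4)*(-1/16315) = -17315/13052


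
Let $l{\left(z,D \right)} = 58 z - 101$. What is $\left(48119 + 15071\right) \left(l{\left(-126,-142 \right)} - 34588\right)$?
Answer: $-2653790430$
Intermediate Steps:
$l{\left(z,D \right)} = -101 + 58 z$
$\left(48119 + 15071\right) \left(l{\left(-126,-142 \right)} - 34588\right) = \left(48119 + 15071\right) \left(\left(-101 + 58 \left(-126\right)\right) - 34588\right) = 63190 \left(\left(-101 - 7308\right) - 34588\right) = 63190 \left(-7409 - 34588\right) = 63190 \left(-41997\right) = -2653790430$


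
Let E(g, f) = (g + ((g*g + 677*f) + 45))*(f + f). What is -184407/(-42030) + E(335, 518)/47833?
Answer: 6727312605437/670140330 ≈ 10039.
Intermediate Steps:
E(g, f) = 2*f*(45 + g + g**2 + 677*f) (E(g, f) = (g + ((g**2 + 677*f) + 45))*(2*f) = (g + (45 + g**2 + 677*f))*(2*f) = (45 + g + g**2 + 677*f)*(2*f) = 2*f*(45 + g + g**2 + 677*f))
-184407/(-42030) + E(335, 518)/47833 = -184407/(-42030) + (2*518*(45 + 335 + 335**2 + 677*518))/47833 = -184407*(-1/42030) + (2*518*(45 + 335 + 112225 + 350686))*(1/47833) = 61469/14010 + (2*518*463291)*(1/47833) = 61469/14010 + 479969476*(1/47833) = 61469/14010 + 479969476/47833 = 6727312605437/670140330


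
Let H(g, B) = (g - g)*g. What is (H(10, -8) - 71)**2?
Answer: 5041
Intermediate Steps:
H(g, B) = 0 (H(g, B) = 0*g = 0)
(H(10, -8) - 71)**2 = (0 - 71)**2 = (-71)**2 = 5041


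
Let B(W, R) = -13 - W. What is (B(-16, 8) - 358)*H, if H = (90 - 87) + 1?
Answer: -1420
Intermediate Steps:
H = 4 (H = 3 + 1 = 4)
(B(-16, 8) - 358)*H = ((-13 - 1*(-16)) - 358)*4 = ((-13 + 16) - 358)*4 = (3 - 358)*4 = -355*4 = -1420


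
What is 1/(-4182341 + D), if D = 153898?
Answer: -1/4028443 ≈ -2.4823e-7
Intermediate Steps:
1/(-4182341 + D) = 1/(-4182341 + 153898) = 1/(-4028443) = -1/4028443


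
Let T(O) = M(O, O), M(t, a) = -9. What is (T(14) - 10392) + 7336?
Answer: -3065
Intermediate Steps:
T(O) = -9
(T(14) - 10392) + 7336 = (-9 - 10392) + 7336 = -10401 + 7336 = -3065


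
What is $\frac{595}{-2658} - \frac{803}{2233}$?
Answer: $- \frac{314819}{539574} \approx -0.58346$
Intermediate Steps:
$\frac{595}{-2658} - \frac{803}{2233} = 595 \left(- \frac{1}{2658}\right) - \frac{73}{203} = - \frac{595}{2658} - \frac{73}{203} = - \frac{314819}{539574}$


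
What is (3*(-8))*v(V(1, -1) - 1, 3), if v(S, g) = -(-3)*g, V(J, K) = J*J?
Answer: -216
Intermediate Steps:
V(J, K) = J**2
v(S, g) = 3*g
(3*(-8))*v(V(1, -1) - 1, 3) = (3*(-8))*(3*3) = -24*9 = -216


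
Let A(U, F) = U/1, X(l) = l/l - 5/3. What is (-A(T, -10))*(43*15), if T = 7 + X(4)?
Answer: -4085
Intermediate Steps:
X(l) = -⅔ (X(l) = 1 - 5*⅓ = 1 - 5/3 = -⅔)
T = 19/3 (T = 7 - ⅔ = 19/3 ≈ 6.3333)
A(U, F) = U (A(U, F) = U*1 = U)
(-A(T, -10))*(43*15) = (-1*19/3)*(43*15) = -19/3*645 = -4085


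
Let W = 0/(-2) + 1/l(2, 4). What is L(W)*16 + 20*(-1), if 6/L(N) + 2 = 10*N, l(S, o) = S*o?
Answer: -148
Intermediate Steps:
W = 1/8 (W = 0/(-2) + 1/(2*4) = 0*(-1/2) + 1/8 = 0 + 1*(1/8) = 0 + 1/8 = 1/8 ≈ 0.12500)
L(N) = 6/(-2 + 10*N)
L(W)*16 + 20*(-1) = (3/(-1 + 5*(1/8)))*16 + 20*(-1) = (3/(-1 + 5/8))*16 - 20 = (3/(-3/8))*16 - 20 = (3*(-8/3))*16 - 20 = -8*16 - 20 = -128 - 20 = -148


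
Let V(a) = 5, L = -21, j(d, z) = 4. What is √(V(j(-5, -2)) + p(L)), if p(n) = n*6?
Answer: 11*I ≈ 11.0*I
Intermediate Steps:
p(n) = 6*n
√(V(j(-5, -2)) + p(L)) = √(5 + 6*(-21)) = √(5 - 126) = √(-121) = 11*I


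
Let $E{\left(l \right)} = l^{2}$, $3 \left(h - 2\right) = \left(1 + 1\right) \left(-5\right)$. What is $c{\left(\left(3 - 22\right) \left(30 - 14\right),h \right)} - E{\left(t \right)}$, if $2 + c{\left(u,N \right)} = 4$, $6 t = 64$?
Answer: $- \frac{1006}{9} \approx -111.78$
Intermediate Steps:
$h = - \frac{4}{3}$ ($h = 2 + \frac{\left(1 + 1\right) \left(-5\right)}{3} = 2 + \frac{2 \left(-5\right)}{3} = 2 + \frac{1}{3} \left(-10\right) = 2 - \frac{10}{3} = - \frac{4}{3} \approx -1.3333$)
$t = \frac{32}{3}$ ($t = \frac{1}{6} \cdot 64 = \frac{32}{3} \approx 10.667$)
$c{\left(u,N \right)} = 2$ ($c{\left(u,N \right)} = -2 + 4 = 2$)
$c{\left(\left(3 - 22\right) \left(30 - 14\right),h \right)} - E{\left(t \right)} = 2 - \left(\frac{32}{3}\right)^{2} = 2 - \frac{1024}{9} = - \frac{1006}{9}$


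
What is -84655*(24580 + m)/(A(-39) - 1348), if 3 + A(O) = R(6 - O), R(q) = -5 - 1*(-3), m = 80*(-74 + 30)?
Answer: 594278100/451 ≈ 1.3177e+6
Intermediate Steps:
m = -3520 (m = 80*(-44) = -3520)
R(q) = -2 (R(q) = -5 + 3 = -2)
A(O) = -5 (A(O) = -3 - 2 = -5)
-84655*(24580 + m)/(A(-39) - 1348) = -84655*(24580 - 3520)/(-5 - 1348) = -84655/((-1353/21060)) = -84655/((-1353*1/21060)) = -84655/(-451/7020) = -84655*(-7020/451) = 594278100/451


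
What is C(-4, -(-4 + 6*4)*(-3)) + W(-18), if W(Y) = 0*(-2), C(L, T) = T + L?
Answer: 56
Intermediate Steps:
C(L, T) = L + T
W(Y) = 0
C(-4, -(-4 + 6*4)*(-3)) + W(-18) = (-4 - (-4 + 6*4)*(-3)) + 0 = (-4 - (-4 + 24)*(-3)) + 0 = (-4 - 1*20*(-3)) + 0 = (-4 - 20*(-3)) + 0 = (-4 + 60) + 0 = 56 + 0 = 56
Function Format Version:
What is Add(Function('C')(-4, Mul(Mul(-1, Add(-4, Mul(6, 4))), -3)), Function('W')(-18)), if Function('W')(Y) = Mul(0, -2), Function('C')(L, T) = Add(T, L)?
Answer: 56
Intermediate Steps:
Function('C')(L, T) = Add(L, T)
Function('W')(Y) = 0
Add(Function('C')(-4, Mul(Mul(-1, Add(-4, Mul(6, 4))), -3)), Function('W')(-18)) = Add(Add(-4, Mul(Mul(-1, Add(-4, Mul(6, 4))), -3)), 0) = Add(Add(-4, Mul(Mul(-1, Add(-4, 24)), -3)), 0) = Add(Add(-4, Mul(Mul(-1, 20), -3)), 0) = Add(Add(-4, Mul(-20, -3)), 0) = Add(Add(-4, 60), 0) = Add(56, 0) = 56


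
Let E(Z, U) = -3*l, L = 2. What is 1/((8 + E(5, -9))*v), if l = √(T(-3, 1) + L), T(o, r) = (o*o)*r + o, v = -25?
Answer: 1/25 + 3*√2/100 ≈ 0.082426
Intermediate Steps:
T(o, r) = o + r*o² (T(o, r) = o²*r + o = r*o² + o = o + r*o²)
l = 2*√2 (l = √(-3*(1 - 3*1) + 2) = √(-3*(1 - 3) + 2) = √(-3*(-2) + 2) = √(6 + 2) = √8 = 2*√2 ≈ 2.8284)
E(Z, U) = -6*√2
1/((8 + E(5, -9))*v) = 1/((8 - 6*√2)*(-25)) = 1/(-200 + 150*√2)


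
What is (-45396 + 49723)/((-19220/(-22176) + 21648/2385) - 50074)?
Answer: -6357055320/73552109347 ≈ -0.086429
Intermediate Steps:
(-45396 + 49723)/((-19220/(-22176) + 21648/2385) - 50074) = 4327/((-19220*(-1/22176) + 21648*(1/2385)) - 50074) = 4327/((4805/5544 + 7216/795) - 50074) = 4327/(14608493/1469160 - 50074) = 4327/(-73552109347/1469160) = 4327*(-1469160/73552109347) = -6357055320/73552109347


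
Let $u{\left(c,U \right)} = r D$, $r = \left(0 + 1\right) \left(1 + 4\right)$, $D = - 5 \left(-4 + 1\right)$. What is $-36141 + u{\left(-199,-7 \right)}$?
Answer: $-36066$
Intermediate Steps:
$D = 15$ ($D = \left(-5\right) \left(-3\right) = 15$)
$r = 5$ ($r = 1 \cdot 5 = 5$)
$u{\left(c,U \right)} = 75$ ($u{\left(c,U \right)} = 5 \cdot 15 = 75$)
$-36141 + u{\left(-199,-7 \right)} = -36141 + 75 = -36066$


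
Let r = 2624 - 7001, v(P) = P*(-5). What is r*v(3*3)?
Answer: 196965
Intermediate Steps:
v(P) = -5*P
r = -4377
r*v(3*3) = -(-21885)*3*3 = -(-21885)*9 = -4377*(-45) = 196965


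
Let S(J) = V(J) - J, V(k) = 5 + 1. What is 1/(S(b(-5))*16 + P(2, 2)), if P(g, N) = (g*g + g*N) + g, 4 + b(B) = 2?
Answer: 1/138 ≈ 0.0072464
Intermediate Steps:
V(k) = 6
b(B) = -2 (b(B) = -4 + 2 = -2)
S(J) = 6 - J
P(g, N) = g + g**2 + N*g (P(g, N) = (g**2 + N*g) + g = g + g**2 + N*g)
1/(S(b(-5))*16 + P(2, 2)) = 1/((6 - 1*(-2))*16 + 2*(1 + 2 + 2)) = 1/((6 + 2)*16 + 2*5) = 1/(8*16 + 10) = 1/(128 + 10) = 1/138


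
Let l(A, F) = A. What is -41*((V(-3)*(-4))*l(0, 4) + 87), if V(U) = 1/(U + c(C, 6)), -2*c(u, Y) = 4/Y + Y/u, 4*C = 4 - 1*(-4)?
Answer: -3567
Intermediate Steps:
C = 2 (C = (4 - 1*(-4))/4 = (4 + 4)/4 = (¼)*8 = 2)
c(u, Y) = -2/Y - Y/(2*u) (c(u, Y) = -(4/Y + Y/u)/2 = -2/Y - Y/(2*u))
V(U) = 1/(-11/6 + U) (V(U) = 1/(U + (-2/6 - ½*6/2)) = 1/(U + (-2*⅙ - ½*6*½)) = 1/(U + (-⅓ - 3/2)) = 1/(U - 11/6) = 1/(-11/6 + U))
-41*((V(-3)*(-4))*l(0, 4) + 87) = -41*(((6/(-11 + 6*(-3)))*(-4))*0 + 87) = -41*(((6/(-11 - 18))*(-4))*0 + 87) = -41*(((6/(-29))*(-4))*0 + 87) = -41*(((6*(-1/29))*(-4))*0 + 87) = -41*(-6/29*(-4)*0 + 87) = -41*((24/29)*0 + 87) = -41*(0 + 87) = -41*87 = -3567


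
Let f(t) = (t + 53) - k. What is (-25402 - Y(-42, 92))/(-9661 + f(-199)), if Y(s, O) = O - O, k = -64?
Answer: 25402/9743 ≈ 2.6072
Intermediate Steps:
Y(s, O) = 0
f(t) = 117 + t (f(t) = (t + 53) - 1*(-64) = (53 + t) + 64 = 117 + t)
(-25402 - Y(-42, 92))/(-9661 + f(-199)) = (-25402 - 1*0)/(-9661 + (117 - 199)) = (-25402 + 0)/(-9661 - 82) = -25402/(-9743) = -25402*(-1/9743) = 25402/9743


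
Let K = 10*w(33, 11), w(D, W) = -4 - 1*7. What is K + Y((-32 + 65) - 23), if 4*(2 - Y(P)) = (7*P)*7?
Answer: -461/2 ≈ -230.50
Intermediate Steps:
Y(P) = 2 - 49*P/4 (Y(P) = 2 - 7*P*7/4 = 2 - 49*P/4)
w(D, W) = -11 (w(D, W) = -4 - 7 = -11)
K = -110 (K = 10*(-11) = -110)
K + Y((-32 + 65) - 23) = -110 + (2 - 49*((-32 + 65) - 23)/4) = -110 + (2 - 49*(33 - 23)/4) = -110 + (2 - 49/4*10) = -110 + (2 - 245/2) = -110 - 241/2 = -461/2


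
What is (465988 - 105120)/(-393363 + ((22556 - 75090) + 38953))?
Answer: -90217/101736 ≈ -0.88678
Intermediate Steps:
(465988 - 105120)/(-393363 + ((22556 - 75090) + 38953)) = 360868/(-393363 + (-52534 + 38953)) = 360868/(-393363 - 13581) = 360868/(-406944) = 360868*(-1/406944) = -90217/101736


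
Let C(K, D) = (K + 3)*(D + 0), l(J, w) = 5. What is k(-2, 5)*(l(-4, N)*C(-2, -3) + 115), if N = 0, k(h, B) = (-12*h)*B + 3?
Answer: 12300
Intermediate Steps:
k(h, B) = 3 - 12*B*h (k(h, B) = -12*B*h + 3 = 3 - 12*B*h)
C(K, D) = D*(3 + K) (C(K, D) = (3 + K)*D = D*(3 + K))
k(-2, 5)*(l(-4, N)*C(-2, -3) + 115) = (3 - 12*5*(-2))*(5*(-3*(3 - 2)) + 115) = (3 + 120)*(5*(-3*1) + 115) = 123*(5*(-3) + 115) = 123*(-15 + 115) = 123*100 = 12300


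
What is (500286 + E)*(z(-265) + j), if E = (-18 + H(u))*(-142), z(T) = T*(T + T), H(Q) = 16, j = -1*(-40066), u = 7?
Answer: 90360894120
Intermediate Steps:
j = 40066
z(T) = 2*T² (z(T) = T*(2*T) = 2*T²)
E = 284 (E = (-18 + 16)*(-142) = -2*(-142) = 284)
(500286 + E)*(z(-265) + j) = (500286 + 284)*(2*(-265)² + 40066) = 500570*(2*70225 + 40066) = 500570*(140450 + 40066) = 500570*180516 = 90360894120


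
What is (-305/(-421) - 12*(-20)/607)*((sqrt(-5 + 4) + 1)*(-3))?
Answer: -858525/255547 - 858525*I/255547 ≈ -3.3596 - 3.3596*I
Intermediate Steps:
(-305/(-421) - 12*(-20)/607)*((sqrt(-5 + 4) + 1)*(-3)) = (-305*(-1/421) + 240*(1/607))*((sqrt(-1) + 1)*(-3)) = (305/421 + 240/607)*((I + 1)*(-3)) = 286175*((1 + I)*(-3))/255547 = 286175*(-3 - 3*I)/255547 = -858525/255547 - 858525*I/255547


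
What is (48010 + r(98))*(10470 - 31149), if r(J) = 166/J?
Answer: -48648857067/49 ≈ -9.9283e+8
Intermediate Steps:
(48010 + r(98))*(10470 - 31149) = (48010 + 166/98)*(10470 - 31149) = (48010 + 166*(1/98))*(-20679) = (48010 + 83/49)*(-20679) = (2352573/49)*(-20679) = -48648857067/49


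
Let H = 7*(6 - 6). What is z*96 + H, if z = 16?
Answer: 1536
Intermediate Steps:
H = 0 (H = 7*0 = 0)
z*96 + H = 16*96 + 0 = 1536 + 0 = 1536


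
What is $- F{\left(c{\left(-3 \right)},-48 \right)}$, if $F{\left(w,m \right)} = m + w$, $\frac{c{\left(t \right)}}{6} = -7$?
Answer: $90$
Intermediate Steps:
$c{\left(t \right)} = -42$ ($c{\left(t \right)} = 6 \left(-7\right) = -42$)
$- F{\left(c{\left(-3 \right)},-48 \right)} = - (-48 - 42) = \left(-1\right) \left(-90\right) = 90$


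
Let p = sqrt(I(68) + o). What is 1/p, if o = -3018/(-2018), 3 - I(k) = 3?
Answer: sqrt(1522581)/1509 ≈ 0.81771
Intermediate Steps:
I(k) = 0 (I(k) = 3 - 1*3 = 3 - 3 = 0)
o = 1509/1009 (o = -3018*(-1/2018) = 1509/1009 ≈ 1.4955)
p = sqrt(1522581)/1009 (p = sqrt(0 + 1509/1009) = sqrt(1509/1009) = sqrt(1522581)/1009 ≈ 1.2229)
1/p = 1/(sqrt(1522581)/1009) = sqrt(1522581)/1509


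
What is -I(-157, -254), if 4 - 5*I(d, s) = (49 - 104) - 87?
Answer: -146/5 ≈ -29.200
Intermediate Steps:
I(d, s) = 146/5 (I(d, s) = ⅘ - ((49 - 104) - 87)/5 = ⅘ - (-55 - 87)/5 = ⅘ - ⅕*(-142) = ⅘ + 142/5 = 146/5)
-I(-157, -254) = -1*146/5 = -146/5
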